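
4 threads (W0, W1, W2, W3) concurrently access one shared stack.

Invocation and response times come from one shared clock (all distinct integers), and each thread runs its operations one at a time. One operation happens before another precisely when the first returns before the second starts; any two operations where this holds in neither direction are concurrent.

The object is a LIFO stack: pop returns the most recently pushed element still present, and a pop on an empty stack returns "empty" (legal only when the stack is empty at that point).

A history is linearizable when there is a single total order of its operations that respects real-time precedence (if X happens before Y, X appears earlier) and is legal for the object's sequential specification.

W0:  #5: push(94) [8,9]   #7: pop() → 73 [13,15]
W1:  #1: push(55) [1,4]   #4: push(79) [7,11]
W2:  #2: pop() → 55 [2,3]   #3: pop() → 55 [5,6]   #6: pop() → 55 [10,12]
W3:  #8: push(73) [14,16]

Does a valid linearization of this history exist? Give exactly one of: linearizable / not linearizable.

cut after 5 events: linearizable; cut after 6 events (#3 responds, time 6): not linearizable
checked exhaustively: 2 real-time-consistent orders of 3 completed operations, zero legal stack replays
e.g. #1, #2, #3: illegal at step 3, since #3 pop() → 55 cannot apply there
e.g. #2, #1, #3: illegal at step 1, since #2 pop() → 55 cannot apply there

not linearizable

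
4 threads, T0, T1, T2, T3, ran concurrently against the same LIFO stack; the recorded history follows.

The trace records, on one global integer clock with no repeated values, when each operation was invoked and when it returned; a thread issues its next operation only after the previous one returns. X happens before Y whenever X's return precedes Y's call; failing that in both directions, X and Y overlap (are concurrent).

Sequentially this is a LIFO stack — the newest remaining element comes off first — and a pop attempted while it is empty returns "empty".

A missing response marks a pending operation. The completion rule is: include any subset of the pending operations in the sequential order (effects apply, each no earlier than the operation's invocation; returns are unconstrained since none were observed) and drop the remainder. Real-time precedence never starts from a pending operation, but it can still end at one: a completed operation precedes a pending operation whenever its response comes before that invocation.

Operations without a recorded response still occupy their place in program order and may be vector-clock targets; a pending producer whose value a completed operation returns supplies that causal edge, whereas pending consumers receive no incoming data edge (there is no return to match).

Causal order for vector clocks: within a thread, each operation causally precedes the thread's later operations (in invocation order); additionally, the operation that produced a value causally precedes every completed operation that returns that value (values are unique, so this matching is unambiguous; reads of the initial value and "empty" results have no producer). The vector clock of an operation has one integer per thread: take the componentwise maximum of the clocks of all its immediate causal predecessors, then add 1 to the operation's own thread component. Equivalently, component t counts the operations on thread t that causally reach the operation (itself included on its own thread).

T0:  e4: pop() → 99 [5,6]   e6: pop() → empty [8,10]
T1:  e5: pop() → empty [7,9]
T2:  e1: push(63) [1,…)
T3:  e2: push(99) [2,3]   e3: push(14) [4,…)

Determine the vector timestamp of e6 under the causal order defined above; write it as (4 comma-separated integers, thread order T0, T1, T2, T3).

e2 (invocation 2): nothing precedes it; T3's component alone gives (0, 0, 0, 1)
e1 (invocation 1): nothing precedes it; T2's component alone gives (0, 0, 1, 0)
e5 (invocation 7): nothing precedes it; T1's component alone gives (0, 1, 0, 0)
from VC(e2)=(0, 0, 0, 1), e3 (invoked 4) maxes components and bumps T3 → (0, 0, 0, 2)
from VC(e2)=(0, 0, 0, 1), e4 (invoked 5) maxes components and bumps T0 → (1, 0, 0, 1)
from VC(e4)=(1, 0, 0, 1), e6 (invoked 8) maxes components and bumps T0 → (2, 0, 0, 1)
target: VC(e6) = (2, 0, 0, 1)

(2, 0, 0, 1)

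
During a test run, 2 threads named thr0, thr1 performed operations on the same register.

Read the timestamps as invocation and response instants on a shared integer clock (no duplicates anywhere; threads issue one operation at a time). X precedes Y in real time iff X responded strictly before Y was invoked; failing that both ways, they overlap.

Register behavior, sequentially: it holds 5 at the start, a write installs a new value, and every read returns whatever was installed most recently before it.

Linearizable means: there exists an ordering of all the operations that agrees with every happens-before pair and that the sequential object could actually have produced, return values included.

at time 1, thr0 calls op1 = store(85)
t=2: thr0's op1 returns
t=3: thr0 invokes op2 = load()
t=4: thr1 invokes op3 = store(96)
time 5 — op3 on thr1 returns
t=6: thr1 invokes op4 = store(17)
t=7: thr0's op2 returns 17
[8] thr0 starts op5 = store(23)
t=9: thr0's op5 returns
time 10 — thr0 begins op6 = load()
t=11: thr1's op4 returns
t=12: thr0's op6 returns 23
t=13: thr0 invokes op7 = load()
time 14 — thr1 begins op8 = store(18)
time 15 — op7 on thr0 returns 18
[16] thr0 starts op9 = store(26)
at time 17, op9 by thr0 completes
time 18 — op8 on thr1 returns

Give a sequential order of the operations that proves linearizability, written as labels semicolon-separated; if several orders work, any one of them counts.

op1; op3; op4; op2; op5; op6; op8; op7; op9

after step 1 (op1 store(85)): value 85
after step 2 (op3 store(96)): value 96
after step 3 (op4 store(17)): value 17
after step 4 (op2 load() → 17): value 17
after step 5 (op5 store(23)): value 23
after step 6 (op6 load() → 23): value 23
after step 7 (op8 store(18)): value 18
after step 8 (op7 load() → 18): value 18
after step 9 (op9 store(26)): value 26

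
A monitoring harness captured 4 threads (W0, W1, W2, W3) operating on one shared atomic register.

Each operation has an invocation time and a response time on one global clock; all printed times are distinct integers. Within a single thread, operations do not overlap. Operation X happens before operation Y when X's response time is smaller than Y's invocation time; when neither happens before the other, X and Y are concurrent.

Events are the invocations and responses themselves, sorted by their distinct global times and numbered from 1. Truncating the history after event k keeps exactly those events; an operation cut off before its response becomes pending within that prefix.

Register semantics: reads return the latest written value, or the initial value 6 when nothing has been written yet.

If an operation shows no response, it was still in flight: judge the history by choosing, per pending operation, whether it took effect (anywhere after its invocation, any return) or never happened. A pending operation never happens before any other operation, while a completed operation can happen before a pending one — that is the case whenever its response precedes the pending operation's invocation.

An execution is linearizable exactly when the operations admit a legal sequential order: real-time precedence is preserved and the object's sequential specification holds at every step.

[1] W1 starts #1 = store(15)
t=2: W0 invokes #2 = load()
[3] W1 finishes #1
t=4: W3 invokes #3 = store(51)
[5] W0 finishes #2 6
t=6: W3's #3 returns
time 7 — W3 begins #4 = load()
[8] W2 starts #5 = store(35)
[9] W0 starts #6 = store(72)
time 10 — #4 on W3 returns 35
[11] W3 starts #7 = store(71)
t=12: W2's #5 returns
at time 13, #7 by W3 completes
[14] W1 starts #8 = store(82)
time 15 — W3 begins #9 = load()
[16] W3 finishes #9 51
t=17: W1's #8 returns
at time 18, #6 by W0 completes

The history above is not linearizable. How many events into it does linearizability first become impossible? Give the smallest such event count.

16

one valid order for events 1..15 is #2, #1, #3, #5, #4, #6, #7:
after step 1 (#2 load() → 6): value 6
after step 2 (#1 store(15)): value 15
after step 3 (#3 store(51)): value 51
after step 4 (#5 store(35)): value 35
after step 5 (#4 load() → 35): value 35
after step 6 (#6 store(72) (pending, included)): value 72
after step 7 (#7 store(71)): value 71
once event 16 joins (#9's response, time 16), exhaustive search finds no witness
completion choices over the 2 pending operations (#6, #8) were checked; none helps
e.g. #1, #2, #3, #4, #5, #7, #9 (pending dropped): illegal at step 2, since #2 load() → 6 cannot apply there
e.g. #1, #2, #3, #4, #7, #5, #9 (pending dropped): illegal at step 2, since #2 load() → 6 cannot apply there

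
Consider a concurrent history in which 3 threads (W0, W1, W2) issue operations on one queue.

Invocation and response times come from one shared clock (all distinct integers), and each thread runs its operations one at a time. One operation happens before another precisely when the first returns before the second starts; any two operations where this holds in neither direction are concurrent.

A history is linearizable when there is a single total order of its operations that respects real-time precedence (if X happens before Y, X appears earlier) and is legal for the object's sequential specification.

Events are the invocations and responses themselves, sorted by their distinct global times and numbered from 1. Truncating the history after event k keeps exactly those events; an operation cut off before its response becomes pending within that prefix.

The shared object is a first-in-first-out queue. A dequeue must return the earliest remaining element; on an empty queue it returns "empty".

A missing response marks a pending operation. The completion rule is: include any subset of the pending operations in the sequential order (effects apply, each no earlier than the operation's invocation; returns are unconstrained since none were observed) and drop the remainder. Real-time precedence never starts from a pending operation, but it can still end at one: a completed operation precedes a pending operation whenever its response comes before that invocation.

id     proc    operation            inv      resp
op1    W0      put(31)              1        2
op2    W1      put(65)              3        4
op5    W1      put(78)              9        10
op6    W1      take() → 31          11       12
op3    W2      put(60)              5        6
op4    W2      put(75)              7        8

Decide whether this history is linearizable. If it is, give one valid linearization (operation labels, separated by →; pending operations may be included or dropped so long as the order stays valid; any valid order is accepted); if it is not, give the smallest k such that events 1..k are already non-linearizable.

after step 1 (op1 put(31)): queue <31>
after step 2 (op2 put(65)): queue <31,65>
after step 3 (op3 put(60)): queue <31,65,60>
after step 4 (op4 put(75)): queue <31,65,60,75>
after step 5 (op5 put(78)): queue <31,65,60,75,78>
after step 6 (op6 take() → 31): queue <65,60,75,78>

linearizable — witness: op1 → op2 → op3 → op4 → op5 → op6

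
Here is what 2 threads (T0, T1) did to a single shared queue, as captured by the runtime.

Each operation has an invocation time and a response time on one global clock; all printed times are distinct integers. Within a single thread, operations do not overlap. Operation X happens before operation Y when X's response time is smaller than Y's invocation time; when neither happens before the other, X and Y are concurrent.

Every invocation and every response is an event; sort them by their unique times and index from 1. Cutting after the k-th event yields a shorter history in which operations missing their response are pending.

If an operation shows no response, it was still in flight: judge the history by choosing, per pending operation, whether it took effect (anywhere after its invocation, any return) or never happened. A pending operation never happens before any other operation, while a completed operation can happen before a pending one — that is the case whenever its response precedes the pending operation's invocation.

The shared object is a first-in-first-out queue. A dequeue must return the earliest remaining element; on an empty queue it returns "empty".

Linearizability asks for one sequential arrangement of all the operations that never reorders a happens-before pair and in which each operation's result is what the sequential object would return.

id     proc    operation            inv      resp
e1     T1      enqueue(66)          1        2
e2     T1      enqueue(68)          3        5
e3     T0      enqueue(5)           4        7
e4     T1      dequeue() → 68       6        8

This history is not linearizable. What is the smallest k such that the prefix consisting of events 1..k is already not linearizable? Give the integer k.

events 1..7 are linearizable; a witness order is e1, e2, e3:
after step 1 (e1 enqueue(66)): queue <66>
after step 2 (e2 enqueue(68)): queue <66,68>
after step 3 (e3 enqueue(5)): queue <66,68,5>
adding event 8 (e4 responds at 8) leaves no legal real-time order
e.g. e1, e2, e3, e4: illegal at step 4, since e4 dequeue() → 68 cannot apply there
e.g. e1, e2, e4, e3: illegal at step 3, since e4 dequeue() → 68 cannot apply there

8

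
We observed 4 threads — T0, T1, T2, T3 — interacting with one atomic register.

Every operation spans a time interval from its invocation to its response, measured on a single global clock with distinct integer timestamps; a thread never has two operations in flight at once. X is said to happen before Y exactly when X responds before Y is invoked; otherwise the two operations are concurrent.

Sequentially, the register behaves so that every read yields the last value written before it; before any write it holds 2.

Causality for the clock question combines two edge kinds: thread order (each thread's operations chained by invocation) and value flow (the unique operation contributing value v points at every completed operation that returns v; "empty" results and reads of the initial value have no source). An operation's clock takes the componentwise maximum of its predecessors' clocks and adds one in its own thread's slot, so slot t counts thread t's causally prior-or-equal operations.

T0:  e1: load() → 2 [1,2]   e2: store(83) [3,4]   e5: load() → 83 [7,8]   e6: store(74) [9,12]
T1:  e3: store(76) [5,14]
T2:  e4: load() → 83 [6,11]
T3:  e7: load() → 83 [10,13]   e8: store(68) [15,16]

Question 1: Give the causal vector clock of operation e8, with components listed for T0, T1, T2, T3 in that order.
root op e3, invoked 5: fresh clock plus T1's own tick → (0, 1, 0, 0)
root op e1, invoked 1: fresh clock plus T0's own tick → (1, 0, 0, 0)
VC(e2, invoked at 3): max of VC(e1)=(1, 0, 0, 0), then +1 on thread T0 → (2, 0, 0, 0)
VC(e7, invoked at 10): max of VC(e2)=(2, 0, 0, 0), then +1 on thread T3 → (2, 0, 0, 1)
VC(e4, invoked at 6): max of VC(e2)=(2, 0, 0, 0), then +1 on thread T2 → (2, 0, 1, 0)
VC(e5, invoked at 7): max of VC(e2)=(2, 0, 0, 0), then +1 on thread T0 → (3, 0, 0, 0)
VC(e8, invoked at 15): max of VC(e7)=(2, 0, 0, 1), then +1 on thread T3 → (2, 0, 0, 2)
VC(e6, invoked at 9): max of VC(e5)=(3, 0, 0, 0), then +1 on thread T0 → (4, 0, 0, 0)
target: VC(e8) = (2, 0, 0, 2)

(2, 0, 0, 2)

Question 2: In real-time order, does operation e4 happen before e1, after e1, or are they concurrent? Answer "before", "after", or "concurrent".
e4 spans [6,11], e1 spans [1,2]
resp(e1)=2 < inv(e4)=6

after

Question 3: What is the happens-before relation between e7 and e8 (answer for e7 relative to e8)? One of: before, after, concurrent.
e7 spans [10,13], e8 spans [15,16]
resp(e7)=13 < inv(e8)=15

before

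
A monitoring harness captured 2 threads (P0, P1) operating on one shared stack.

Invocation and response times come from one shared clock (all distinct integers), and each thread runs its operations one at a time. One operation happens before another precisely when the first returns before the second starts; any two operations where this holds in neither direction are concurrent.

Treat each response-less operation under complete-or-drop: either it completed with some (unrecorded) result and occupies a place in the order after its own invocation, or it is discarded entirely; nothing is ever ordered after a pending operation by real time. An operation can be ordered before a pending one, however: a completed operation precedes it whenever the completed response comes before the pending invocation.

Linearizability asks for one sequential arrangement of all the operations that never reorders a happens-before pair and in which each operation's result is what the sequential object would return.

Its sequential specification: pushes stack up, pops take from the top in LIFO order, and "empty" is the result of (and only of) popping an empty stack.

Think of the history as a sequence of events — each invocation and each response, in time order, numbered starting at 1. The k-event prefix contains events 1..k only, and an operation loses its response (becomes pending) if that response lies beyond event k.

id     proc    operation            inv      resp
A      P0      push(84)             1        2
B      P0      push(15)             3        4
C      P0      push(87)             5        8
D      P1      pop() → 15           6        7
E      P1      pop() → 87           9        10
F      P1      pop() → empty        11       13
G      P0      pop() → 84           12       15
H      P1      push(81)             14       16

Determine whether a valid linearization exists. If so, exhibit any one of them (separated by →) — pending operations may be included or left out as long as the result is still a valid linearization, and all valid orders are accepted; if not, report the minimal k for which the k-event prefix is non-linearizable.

linearizable — witness: A → B → D → C → E → G → F → H

step 1: A push(84) — stack <84>
step 2: B push(15) — stack <84,15>
step 3: D pop() → 15 — stack <84>
step 4: C push(87) — stack <84,87>
step 5: E pop() → 87 — stack <84>
step 6: G pop() → 84 — stack <>
step 7: F pop() → empty — stack <>
step 8: H push(81) — stack <81>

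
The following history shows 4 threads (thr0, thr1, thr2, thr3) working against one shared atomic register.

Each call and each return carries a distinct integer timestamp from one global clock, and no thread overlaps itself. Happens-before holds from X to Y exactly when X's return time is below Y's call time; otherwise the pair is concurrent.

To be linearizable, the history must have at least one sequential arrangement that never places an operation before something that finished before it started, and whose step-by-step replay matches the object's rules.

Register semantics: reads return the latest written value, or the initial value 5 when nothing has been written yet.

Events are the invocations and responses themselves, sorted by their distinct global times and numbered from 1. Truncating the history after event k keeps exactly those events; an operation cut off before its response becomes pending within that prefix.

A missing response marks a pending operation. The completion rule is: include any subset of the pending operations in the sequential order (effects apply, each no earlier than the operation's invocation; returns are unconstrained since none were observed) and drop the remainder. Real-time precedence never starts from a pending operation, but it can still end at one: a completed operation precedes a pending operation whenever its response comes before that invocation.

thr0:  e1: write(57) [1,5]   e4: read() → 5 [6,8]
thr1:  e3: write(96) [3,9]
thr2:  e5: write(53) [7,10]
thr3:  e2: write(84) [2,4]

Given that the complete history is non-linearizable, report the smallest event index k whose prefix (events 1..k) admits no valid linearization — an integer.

events 1..7 are linearizable; a witness order is e1, e2:
step 1: e1 write(57) — value 57
step 2: e2 write(84) — value 84
at event 8 (e4's time-8 response) nothing linearizes any more
include/drop combinations of the 2 pending operations (e3, e5) were all tried; none helps
e.g. e1, e2, e4 (pending dropped): illegal at step 3, since e4 read() → 5 cannot apply there
e.g. e2, e1, e4 (pending dropped): illegal at step 3, since e4 read() → 5 cannot apply there

8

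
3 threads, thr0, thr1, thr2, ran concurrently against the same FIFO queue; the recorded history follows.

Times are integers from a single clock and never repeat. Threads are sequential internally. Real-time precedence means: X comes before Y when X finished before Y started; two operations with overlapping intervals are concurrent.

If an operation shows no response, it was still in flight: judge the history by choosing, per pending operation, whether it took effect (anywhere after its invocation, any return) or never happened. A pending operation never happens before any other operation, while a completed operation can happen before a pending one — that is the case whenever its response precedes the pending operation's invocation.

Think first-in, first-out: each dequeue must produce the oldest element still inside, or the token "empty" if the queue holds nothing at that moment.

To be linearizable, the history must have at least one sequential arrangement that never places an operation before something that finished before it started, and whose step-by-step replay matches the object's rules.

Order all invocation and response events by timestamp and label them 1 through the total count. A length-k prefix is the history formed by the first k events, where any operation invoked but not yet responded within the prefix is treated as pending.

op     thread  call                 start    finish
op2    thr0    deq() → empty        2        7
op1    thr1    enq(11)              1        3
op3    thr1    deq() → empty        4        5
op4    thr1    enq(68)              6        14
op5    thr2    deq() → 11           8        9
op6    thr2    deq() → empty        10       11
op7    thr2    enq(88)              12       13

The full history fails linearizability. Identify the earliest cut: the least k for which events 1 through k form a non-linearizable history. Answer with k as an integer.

events 1..6 are linearizable; a witness order is op1, op2, op3:
after step 1 (op1 enq(11)): queue <11>
after step 2 (op2 deq() (pending, included)): queue <>
after step 3 (op3 deq() → empty): queue <>
once event 7 joins (op2's response, time 7), exhaustive search finds no witness
including or dropping the 1 pending operation (op4) in any combination fails
one such order, op1, op2, op3 (pending dropped), breaks at step 2 where op2 deq() → empty is illegal
one such order, op1, op3, op2 (pending dropped), breaks at step 2 where op3 deq() → empty is illegal

7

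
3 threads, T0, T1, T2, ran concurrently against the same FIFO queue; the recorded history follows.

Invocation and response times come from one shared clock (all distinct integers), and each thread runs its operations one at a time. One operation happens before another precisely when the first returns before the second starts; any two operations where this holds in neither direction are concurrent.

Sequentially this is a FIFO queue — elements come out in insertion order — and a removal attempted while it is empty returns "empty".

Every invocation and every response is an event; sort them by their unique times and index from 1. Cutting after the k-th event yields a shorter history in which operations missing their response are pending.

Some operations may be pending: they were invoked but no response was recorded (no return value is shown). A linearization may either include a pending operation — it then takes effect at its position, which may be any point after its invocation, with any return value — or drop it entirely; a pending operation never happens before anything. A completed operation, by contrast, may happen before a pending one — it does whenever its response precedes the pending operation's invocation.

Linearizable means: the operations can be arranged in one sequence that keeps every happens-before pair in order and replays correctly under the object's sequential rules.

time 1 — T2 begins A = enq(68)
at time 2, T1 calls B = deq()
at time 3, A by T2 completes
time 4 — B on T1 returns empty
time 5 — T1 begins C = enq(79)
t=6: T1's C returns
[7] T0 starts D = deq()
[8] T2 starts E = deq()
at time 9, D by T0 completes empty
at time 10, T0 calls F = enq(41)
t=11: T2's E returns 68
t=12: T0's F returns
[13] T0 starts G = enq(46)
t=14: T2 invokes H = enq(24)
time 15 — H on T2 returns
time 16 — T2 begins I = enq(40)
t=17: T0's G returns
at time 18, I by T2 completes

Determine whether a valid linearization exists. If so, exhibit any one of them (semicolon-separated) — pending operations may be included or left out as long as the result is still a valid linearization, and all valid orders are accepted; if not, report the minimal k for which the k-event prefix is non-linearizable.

not linearizable — minimal violating prefix: 9 events

already the first 9 events (up to D's response at time 9) admit no linearization; the first 8 still do
the 4 completed operations admit 2 real-time orders; each fails the FIFO queue replay
completion choices over the 1 pending operation (E) were checked; none helps
e.g. A, B, C, D (pending dropped): illegal at step 2, since B deq() → empty cannot apply there
e.g. B, A, C, D (pending dropped): illegal at step 4, since D deq() → empty cannot apply there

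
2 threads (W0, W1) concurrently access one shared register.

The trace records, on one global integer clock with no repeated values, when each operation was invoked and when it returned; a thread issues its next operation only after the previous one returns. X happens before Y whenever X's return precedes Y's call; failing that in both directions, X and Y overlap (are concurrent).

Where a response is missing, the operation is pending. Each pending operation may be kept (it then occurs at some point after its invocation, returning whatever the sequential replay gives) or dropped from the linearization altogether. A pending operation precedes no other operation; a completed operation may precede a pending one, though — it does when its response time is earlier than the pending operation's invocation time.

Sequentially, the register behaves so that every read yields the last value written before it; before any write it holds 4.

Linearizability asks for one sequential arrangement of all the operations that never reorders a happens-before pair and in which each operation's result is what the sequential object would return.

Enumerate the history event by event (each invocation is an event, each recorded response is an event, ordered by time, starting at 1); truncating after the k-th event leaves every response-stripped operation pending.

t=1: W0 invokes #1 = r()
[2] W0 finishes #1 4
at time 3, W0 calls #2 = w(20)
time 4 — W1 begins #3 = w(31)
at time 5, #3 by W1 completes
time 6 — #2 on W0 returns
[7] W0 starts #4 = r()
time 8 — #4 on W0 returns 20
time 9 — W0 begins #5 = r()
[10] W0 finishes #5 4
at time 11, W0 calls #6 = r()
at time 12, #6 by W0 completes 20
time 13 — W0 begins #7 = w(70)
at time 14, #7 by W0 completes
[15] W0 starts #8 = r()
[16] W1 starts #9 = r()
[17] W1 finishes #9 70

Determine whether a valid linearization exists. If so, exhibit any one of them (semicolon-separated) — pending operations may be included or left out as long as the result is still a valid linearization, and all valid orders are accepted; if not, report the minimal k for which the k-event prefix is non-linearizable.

not linearizable — minimal violating prefix: 10 events

already the first 10 events (up to #5's response at time 10) admit no linearization; the first 9 still do
the 5 completed operations admit 2 real-time orders; each fails the register replay
e.g. #1, #2, #3, #4, #5: illegal at step 4, since #4 r() → 20 cannot apply there
e.g. #1, #3, #2, #4, #5: illegal at step 5, since #5 r() → 4 cannot apply there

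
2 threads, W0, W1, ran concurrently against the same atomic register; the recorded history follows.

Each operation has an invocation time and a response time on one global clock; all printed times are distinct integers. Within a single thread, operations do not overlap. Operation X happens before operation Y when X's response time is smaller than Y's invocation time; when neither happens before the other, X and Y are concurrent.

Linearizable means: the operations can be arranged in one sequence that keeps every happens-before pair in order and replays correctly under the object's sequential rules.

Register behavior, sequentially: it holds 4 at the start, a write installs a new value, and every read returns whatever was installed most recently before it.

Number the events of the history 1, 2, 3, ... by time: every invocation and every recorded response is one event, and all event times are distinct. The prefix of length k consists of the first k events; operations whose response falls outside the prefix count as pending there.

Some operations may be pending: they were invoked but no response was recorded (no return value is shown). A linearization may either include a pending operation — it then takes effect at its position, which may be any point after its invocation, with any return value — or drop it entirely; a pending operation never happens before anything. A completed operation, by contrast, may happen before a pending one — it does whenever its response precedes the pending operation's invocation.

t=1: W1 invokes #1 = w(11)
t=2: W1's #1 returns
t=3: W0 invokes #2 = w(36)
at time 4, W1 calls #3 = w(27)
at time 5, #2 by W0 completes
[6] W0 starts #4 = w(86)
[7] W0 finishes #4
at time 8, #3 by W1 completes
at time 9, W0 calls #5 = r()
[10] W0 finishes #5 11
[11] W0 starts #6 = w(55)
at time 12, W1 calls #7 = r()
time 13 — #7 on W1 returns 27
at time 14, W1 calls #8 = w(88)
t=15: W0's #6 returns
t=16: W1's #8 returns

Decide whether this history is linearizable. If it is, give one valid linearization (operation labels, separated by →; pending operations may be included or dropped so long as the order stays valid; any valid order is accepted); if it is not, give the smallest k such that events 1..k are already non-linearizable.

the violation lands at event 10, #5's response at time 10: events 1..9 linearize, events 1..10 do not
no legal order exists: 3 real-time-consistent candidates over 5 completed atomic register operations, all rejected
for example #1, #2, #3, #4, #5 fails at step 5: #5 r() → 11 is not legal there
for example #1, #2, #4, #3, #5 fails at step 5: #5 r() → 11 is not legal there

not linearizable — minimal violating prefix: 10 events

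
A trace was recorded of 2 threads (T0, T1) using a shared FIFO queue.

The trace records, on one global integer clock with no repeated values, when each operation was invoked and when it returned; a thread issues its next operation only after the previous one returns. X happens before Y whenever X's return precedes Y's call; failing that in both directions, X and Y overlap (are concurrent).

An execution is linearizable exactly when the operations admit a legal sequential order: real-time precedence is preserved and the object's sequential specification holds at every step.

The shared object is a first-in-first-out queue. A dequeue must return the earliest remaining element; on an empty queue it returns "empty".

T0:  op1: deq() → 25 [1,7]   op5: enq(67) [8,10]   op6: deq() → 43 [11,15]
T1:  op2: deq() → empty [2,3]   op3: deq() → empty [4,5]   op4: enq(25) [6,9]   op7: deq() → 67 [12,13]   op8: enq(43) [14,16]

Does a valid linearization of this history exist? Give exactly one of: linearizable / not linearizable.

linearizable

witness order: op2, op3, op4, op1, op5, op7, op8, op6
after step 1 (op2 deq() → empty): queue <>
after step 2 (op3 deq() → empty): queue <>
after step 3 (op4 enq(25)): queue <25>
after step 4 (op1 deq() → 25): queue <>
after step 5 (op5 enq(67)): queue <67>
after step 6 (op7 deq() → 67): queue <>
after step 7 (op8 enq(43)): queue <43>
after step 8 (op6 deq() → 43): queue <>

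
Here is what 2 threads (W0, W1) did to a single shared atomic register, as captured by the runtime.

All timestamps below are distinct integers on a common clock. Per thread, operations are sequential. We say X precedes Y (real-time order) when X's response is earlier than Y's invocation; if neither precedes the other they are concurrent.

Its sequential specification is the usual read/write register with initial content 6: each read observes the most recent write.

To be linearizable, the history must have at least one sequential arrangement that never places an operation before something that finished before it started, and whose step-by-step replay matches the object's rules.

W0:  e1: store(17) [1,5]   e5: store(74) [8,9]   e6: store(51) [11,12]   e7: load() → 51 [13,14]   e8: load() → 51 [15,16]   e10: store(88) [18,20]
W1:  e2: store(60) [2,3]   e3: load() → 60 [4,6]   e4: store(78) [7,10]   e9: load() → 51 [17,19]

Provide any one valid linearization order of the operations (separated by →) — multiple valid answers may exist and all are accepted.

after step 1 (e1 store(17)): value 17
after step 2 (e2 store(60)): value 60
after step 3 (e3 load() → 60): value 60
after step 4 (e4 store(78)): value 78
after step 5 (e5 store(74)): value 74
after step 6 (e6 store(51)): value 51
after step 7 (e7 load() → 51): value 51
after step 8 (e8 load() → 51): value 51
after step 9 (e9 load() → 51): value 51
after step 10 (e10 store(88)): value 88

e1 → e2 → e3 → e4 → e5 → e6 → e7 → e8 → e9 → e10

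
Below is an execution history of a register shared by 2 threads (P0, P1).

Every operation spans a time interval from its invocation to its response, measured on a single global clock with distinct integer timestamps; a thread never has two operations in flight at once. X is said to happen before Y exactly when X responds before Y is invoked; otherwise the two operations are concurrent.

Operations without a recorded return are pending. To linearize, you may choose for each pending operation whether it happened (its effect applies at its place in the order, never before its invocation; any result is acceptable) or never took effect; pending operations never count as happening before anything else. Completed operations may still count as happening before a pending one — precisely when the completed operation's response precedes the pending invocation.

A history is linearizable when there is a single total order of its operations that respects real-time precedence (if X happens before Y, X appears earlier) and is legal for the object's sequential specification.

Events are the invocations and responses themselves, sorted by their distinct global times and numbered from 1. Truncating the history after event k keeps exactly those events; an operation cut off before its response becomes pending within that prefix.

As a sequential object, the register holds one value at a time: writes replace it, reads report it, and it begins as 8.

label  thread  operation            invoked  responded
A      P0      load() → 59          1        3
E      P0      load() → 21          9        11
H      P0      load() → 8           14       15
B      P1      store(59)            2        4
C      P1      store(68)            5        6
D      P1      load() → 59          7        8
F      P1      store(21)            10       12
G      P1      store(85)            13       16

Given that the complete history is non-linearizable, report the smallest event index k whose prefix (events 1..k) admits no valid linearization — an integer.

events 1..7 are still linearizable — one witness is B, A, C:
1. B store(59), leaving value 59
2. A load() → 59, leaving value 59
3. C store(68), leaving value 68
once event 8 joins (D's response, time 8), exhaustive search finds no witness
take A, B, C, D: step 1 already fails, because A load() → 59 cannot occur there
take B, A, C, D: step 4 already fails, because D load() → 59 cannot occur there

8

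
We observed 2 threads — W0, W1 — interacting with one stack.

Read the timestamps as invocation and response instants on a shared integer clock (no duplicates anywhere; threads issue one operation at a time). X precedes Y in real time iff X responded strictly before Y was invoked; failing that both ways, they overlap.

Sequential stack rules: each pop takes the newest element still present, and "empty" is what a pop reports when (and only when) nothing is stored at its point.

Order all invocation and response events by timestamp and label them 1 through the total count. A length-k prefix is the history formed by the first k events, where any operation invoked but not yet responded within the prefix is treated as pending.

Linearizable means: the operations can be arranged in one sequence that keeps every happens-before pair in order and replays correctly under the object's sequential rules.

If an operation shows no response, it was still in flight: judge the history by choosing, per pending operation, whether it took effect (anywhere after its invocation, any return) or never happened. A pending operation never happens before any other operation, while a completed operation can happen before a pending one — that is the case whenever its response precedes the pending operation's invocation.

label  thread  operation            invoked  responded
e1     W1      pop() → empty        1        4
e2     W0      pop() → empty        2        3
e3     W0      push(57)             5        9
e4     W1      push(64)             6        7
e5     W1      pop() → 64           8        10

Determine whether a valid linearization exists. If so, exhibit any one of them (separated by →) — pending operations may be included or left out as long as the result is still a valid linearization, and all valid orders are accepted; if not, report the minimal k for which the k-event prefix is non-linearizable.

step 1: e1 pop() → empty — stack <>
step 2: e2 pop() → empty — stack <>
step 3: e3 push(57) — stack <57>
step 4: e4 push(64) — stack <57,64>
step 5: e5 pop() → 64 — stack <57>

linearizable — witness: e1 → e2 → e3 → e4 → e5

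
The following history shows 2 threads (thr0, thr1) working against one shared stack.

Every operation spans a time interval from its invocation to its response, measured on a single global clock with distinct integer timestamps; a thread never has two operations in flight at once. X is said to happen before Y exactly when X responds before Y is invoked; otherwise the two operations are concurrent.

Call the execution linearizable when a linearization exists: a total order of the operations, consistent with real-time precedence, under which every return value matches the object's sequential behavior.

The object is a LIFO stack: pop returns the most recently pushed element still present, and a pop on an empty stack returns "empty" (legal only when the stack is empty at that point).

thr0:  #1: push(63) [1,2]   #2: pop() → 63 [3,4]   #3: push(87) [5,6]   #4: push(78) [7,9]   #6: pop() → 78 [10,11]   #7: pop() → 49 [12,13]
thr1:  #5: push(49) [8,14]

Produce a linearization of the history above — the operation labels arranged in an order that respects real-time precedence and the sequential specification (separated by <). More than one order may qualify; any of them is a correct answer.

after step 1 (#1 push(63)): stack <63>
after step 2 (#2 pop() → 63): stack <>
after step 3 (#3 push(87)): stack <87>
after step 4 (#4 push(78)): stack <87,78>
after step 5 (#6 pop() → 78): stack <87>
after step 6 (#5 push(49)): stack <87,49>
after step 7 (#7 pop() → 49): stack <87>

#1 < #2 < #3 < #4 < #6 < #5 < #7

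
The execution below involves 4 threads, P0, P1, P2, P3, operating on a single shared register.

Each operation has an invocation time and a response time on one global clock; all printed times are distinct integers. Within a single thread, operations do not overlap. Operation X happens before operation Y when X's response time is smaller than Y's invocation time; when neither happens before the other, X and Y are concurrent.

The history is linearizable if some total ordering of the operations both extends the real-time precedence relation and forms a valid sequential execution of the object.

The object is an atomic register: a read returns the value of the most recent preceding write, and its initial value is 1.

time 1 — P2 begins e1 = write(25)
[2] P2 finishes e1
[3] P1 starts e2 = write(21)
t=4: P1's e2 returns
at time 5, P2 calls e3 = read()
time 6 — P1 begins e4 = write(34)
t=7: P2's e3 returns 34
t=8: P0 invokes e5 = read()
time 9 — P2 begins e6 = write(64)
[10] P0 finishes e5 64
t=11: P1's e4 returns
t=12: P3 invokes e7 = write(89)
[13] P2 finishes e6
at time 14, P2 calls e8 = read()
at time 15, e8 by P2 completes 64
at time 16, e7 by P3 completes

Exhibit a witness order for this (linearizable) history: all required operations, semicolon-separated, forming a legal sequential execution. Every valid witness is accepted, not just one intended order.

e1; e2; e4; e3; e6; e5; e8; e7

step 1: e1 write(25) — value 25
step 2: e2 write(21) — value 21
step 3: e4 write(34) — value 34
step 4: e3 read() → 34 — value 34
step 5: e6 write(64) — value 64
step 6: e5 read() → 64 — value 64
step 7: e8 read() → 64 — value 64
step 8: e7 write(89) — value 89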